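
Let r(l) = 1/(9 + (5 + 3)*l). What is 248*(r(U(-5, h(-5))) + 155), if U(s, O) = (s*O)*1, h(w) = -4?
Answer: 6496608/169 ≈ 38441.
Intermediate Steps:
U(s, O) = O*s (U(s, O) = (O*s)*1 = O*s)
r(l) = 1/(9 + 8*l)
248*(r(U(-5, h(-5))) + 155) = 248*(1/(9 + 8*(-4*(-5))) + 155) = 248*(1/(9 + 8*20) + 155) = 248*(1/(9 + 160) + 155) = 248*(1/169 + 155) = 248*(26196/169) = 6496608/169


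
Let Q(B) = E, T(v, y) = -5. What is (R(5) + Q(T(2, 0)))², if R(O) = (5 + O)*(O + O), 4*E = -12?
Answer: 9409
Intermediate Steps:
E = -3 (E = (¼)*(-12) = -3)
Q(B) = -3
R(O) = 2*O*(5 + O) (R(O) = (5 + O)*(2*O) = 2*O*(5 + O))
(R(5) + Q(T(2, 0)))² = (2*5*(5 + 5) - 3)² = (2*5*10 - 3)² = (100 - 3)² = 97² = 9409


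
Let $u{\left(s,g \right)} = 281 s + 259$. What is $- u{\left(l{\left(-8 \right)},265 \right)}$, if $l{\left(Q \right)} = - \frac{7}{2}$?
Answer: $\frac{1449}{2} \approx 724.5$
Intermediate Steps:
$l{\left(Q \right)} = - \frac{7}{2}$ ($l{\left(Q \right)} = \left(-7\right) \frac{1}{2} = - \frac{7}{2}$)
$u{\left(s,g \right)} = 259 + 281 s$
$- u{\left(l{\left(-8 \right)},265 \right)} = - (259 + 281 \left(- \frac{7}{2}\right)) = - (259 - \frac{1967}{2}) = \left(-1\right) \left(- \frac{1449}{2}\right) = \frac{1449}{2}$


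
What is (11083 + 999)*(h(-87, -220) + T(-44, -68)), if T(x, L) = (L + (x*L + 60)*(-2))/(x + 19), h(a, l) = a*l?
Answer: 5855807104/25 ≈ 2.3423e+8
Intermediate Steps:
T(x, L) = (-120 + L - 2*L*x)/(19 + x) (T(x, L) = (L + (L*x + 60)*(-2))/(19 + x) = (L + (60 + L*x)*(-2))/(19 + x) = (L + (-120 - 2*L*x))/(19 + x) = (-120 + L - 2*L*x)/(19 + x))
(11083 + 999)*(h(-87, -220) + T(-44, -68)) = (11083 + 999)*(-87*(-220) + (-120 - 68 - 2*(-68)*(-44))/(19 - 44)) = 12082*(19140 + (-120 - 68 - 5984)/(-25)) = 12082*(19140 - 1/25*(-6172)) = 12082*(19140 + 6172/25) = 12082*(484672/25) = 5855807104/25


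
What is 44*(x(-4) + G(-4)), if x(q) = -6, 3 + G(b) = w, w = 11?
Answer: 88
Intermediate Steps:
G(b) = 8 (G(b) = -3 + 11 = 8)
44*(x(-4) + G(-4)) = 44*(-6 + 8) = 44*2 = 88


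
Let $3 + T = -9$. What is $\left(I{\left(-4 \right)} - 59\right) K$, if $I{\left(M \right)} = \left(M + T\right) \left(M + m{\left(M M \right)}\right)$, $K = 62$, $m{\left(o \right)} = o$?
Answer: $-15562$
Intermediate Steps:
$T = -12$ ($T = -3 - 9 = -12$)
$I{\left(M \right)} = \left(-12 + M\right) \left(M + M^{2}\right)$ ($I{\left(M \right)} = \left(M - 12\right) \left(M + M M\right) = \left(-12 + M\right) \left(M + M^{2}\right)$)
$\left(I{\left(-4 \right)} - 59\right) K = \left(- 4 \left(-12 + \left(-4\right)^{2} - -44\right) - 59\right) 62 = \left(- 4 \left(-12 + 16 + 44\right) - 59\right) 62 = \left(\left(-4\right) 48 - 59\right) 62 = \left(-192 - 59\right) 62 = \left(-251\right) 62 = -15562$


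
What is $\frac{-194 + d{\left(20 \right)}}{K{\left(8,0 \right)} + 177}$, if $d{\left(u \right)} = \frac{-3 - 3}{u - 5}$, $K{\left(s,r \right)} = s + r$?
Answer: $- \frac{972}{925} \approx -1.0508$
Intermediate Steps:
$K{\left(s,r \right)} = r + s$
$d{\left(u \right)} = - \frac{6}{-5 + u}$
$\frac{-194 + d{\left(20 \right)}}{K{\left(8,0 \right)} + 177} = \frac{-194 - \frac{6}{-5 + 20}}{\left(0 + 8\right) + 177} = \frac{-194 - \frac{6}{15}}{8 + 177} = \frac{-194 - \frac{2}{5}}{185} = \left(-194 - \frac{2}{5}\right) \frac{1}{185} = \left(- \frac{972}{5}\right) \frac{1}{185} = - \frac{972}{925}$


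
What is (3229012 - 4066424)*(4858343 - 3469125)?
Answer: -1163347823816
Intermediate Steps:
(3229012 - 4066424)*(4858343 - 3469125) = -837412*1389218 = -1163347823816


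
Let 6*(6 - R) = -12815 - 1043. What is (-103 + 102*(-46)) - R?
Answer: -21332/3 ≈ -7110.7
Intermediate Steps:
R = 6947/3 (R = 6 - (-12815 - 1043)/6 = 6 - 1/6*(-13858) = 6 + 6929/3 = 6947/3 ≈ 2315.7)
(-103 + 102*(-46)) - R = (-103 + 102*(-46)) - 1*6947/3 = (-103 - 4692) - 6947/3 = -4795 - 6947/3 = -21332/3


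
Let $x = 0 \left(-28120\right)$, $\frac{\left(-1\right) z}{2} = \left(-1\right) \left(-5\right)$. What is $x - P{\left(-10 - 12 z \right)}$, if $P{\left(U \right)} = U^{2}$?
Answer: $-12100$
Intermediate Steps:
$z = -10$ ($z = - 2 \left(\left(-1\right) \left(-5\right)\right) = \left(-2\right) 5 = -10$)
$x = 0$
$x - P{\left(-10 - 12 z \right)} = 0 - \left(-10 - -120\right)^{2} = 0 - \left(-10 + 120\right)^{2} = 0 - 110^{2} = 0 - 12100 = -12100$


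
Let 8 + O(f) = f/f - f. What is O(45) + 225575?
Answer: 225523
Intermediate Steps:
O(f) = -7 - f (O(f) = -8 + (f/f - f) = -8 + (1 - f) = -7 - f)
O(45) + 225575 = (-7 - 1*45) + 225575 = (-7 - 45) + 225575 = -52 + 225575 = 225523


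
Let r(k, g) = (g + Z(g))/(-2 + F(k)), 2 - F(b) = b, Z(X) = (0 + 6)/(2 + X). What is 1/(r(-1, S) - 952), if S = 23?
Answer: -25/23219 ≈ -0.0010767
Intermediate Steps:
Z(X) = 6/(2 + X)
F(b) = 2 - b
r(k, g) = -(g + 6/(2 + g))/k (r(k, g) = (g + 6/(2 + g))/(-2 + (2 - k)) = (g + 6/(2 + g))/((-k)) = (g + 6/(2 + g))*(-1/k) = -(g + 6/(2 + g))/k)
1/(r(-1, S) - 952) = 1/((-6 - 1*23*(2 + 23))/((-1)*(2 + 23)) - 952) = 1/(-1*(-6 - 1*23*25)/25 - 952) = 1/(-1*1/25*(-6 - 575) - 952) = 1/(-1*1/25*(-581) - 952) = 1/(581/25 - 952) = 1/(-23219/25) = -25/23219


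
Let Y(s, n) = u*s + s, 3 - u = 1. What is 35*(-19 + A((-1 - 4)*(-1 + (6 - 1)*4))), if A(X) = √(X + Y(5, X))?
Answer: -665 + 140*I*√5 ≈ -665.0 + 313.05*I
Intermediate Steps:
u = 2 (u = 3 - 1*1 = 3 - 1 = 2)
Y(s, n) = 3*s (Y(s, n) = 2*s + s = 3*s)
A(X) = √(15 + X) (A(X) = √(X + 3*5) = √(X + 15) = √(15 + X))
35*(-19 + A((-1 - 4)*(-1 + (6 - 1)*4))) = 35*(-19 + √(15 + (-1 - 4)*(-1 + (6 - 1)*4))) = 35*(-19 + √(15 - 5*(-1 + 5*4))) = 35*(-19 + √(15 - 5*(-1 + 20))) = 35*(-19 + √(15 - 5*19)) = 35*(-19 + √(15 - 95)) = 35*(-19 + √(-80)) = 35*(-19 + 4*I*√5) = -665 + 140*I*√5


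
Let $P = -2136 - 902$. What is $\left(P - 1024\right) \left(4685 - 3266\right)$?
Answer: $-5763978$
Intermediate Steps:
$P = -3038$ ($P = -2136 - 902 = -3038$)
$\left(P - 1024\right) \left(4685 - 3266\right) = \left(-3038 - 1024\right) \left(4685 - 3266\right) = \left(-4062\right) 1419 = -5763978$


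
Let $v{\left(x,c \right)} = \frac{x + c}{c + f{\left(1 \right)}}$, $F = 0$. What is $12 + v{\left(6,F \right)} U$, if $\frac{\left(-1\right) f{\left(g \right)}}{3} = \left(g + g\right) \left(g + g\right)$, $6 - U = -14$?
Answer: $2$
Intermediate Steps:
$U = 20$ ($U = 6 - -14 = 6 + 14 = 20$)
$f{\left(g \right)} = - 12 g^{2}$ ($f{\left(g \right)} = - 3 \left(g + g\right) \left(g + g\right) = - 3 \cdot 2 g 2 g = - 3 \cdot 4 g^{2} = - 12 g^{2}$)
$v{\left(x,c \right)} = \frac{c + x}{-12 + c}$ ($v{\left(x,c \right)} = \frac{x + c}{c - 12 \cdot 1^{2}} = \frac{c + x}{c - 12} = \frac{c + x}{-12 + c}$)
$12 + v{\left(6,F \right)} U = 12 + \frac{0 + 6}{-12 + 0} \cdot 20 = 12 + \frac{1}{-12} \cdot 6 \cdot 20 = 12 + \left(- \frac{1}{12}\right) 6 \cdot 20 = 12 - 10 = 2$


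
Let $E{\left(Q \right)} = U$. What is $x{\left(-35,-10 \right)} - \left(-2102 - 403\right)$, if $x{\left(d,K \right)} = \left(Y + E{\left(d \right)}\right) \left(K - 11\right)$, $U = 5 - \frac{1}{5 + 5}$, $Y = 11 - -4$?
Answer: $\frac{20871}{10} \approx 2087.1$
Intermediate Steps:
$Y = 15$ ($Y = 11 + 4 = 15$)
$U = \frac{49}{10}$ ($U = 5 - \frac{1}{10} = \frac{49}{10} \approx 4.9$)
$E{\left(Q \right)} = \frac{49}{10}$
$x{\left(d,K \right)} = - \frac{2189}{10} + \frac{199 K}{10}$ ($x{\left(d,K \right)} = \left(15 + \frac{49}{10}\right) \left(K - 11\right) = \frac{199 \left(-11 + K\right)}{10} = - \frac{2189}{10} + \frac{199 K}{10}$)
$x{\left(-35,-10 \right)} - \left(-2102 - 403\right) = \left(- \frac{2189}{10} + \frac{199}{10} \left(-10\right)\right) - \left(-2102 - 403\right) = \left(- \frac{2189}{10} - 199\right) - -2505 = - \frac{4179}{10} + 2505 = \frac{20871}{10}$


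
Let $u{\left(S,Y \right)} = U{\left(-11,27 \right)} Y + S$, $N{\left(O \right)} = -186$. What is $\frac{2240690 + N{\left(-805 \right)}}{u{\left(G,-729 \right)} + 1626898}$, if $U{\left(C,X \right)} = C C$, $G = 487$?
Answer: $\frac{280063}{192397} \approx 1.4557$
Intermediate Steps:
$U{\left(C,X \right)} = C^{2}$
$u{\left(S,Y \right)} = S + 121 Y$ ($u{\left(S,Y \right)} = \left(-11\right)^{2} Y + S = 121 Y + S = S + 121 Y$)
$\frac{2240690 + N{\left(-805 \right)}}{u{\left(G,-729 \right)} + 1626898} = \frac{2240690 - 186}{\left(487 + 121 \left(-729\right)\right) + 1626898} = \frac{2240504}{\left(487 - 88209\right) + 1626898} = \frac{2240504}{-87722 + 1626898} = \frac{2240504}{1539176} = 2240504 \cdot \frac{1}{1539176} = \frac{280063}{192397}$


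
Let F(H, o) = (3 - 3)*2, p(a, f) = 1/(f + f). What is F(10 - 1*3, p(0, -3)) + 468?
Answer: 468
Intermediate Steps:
p(a, f) = 1/(2*f)
F(H, o) = 0 (F(H, o) = 0*2 = 0)
F(10 - 1*3, p(0, -3)) + 468 = 0 + 468 = 468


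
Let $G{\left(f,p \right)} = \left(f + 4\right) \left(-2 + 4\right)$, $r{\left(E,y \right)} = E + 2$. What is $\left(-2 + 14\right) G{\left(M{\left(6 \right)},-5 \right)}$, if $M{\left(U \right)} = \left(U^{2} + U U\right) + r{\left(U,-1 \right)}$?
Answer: $2016$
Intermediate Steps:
$r{\left(E,y \right)} = 2 + E$
$M{\left(U \right)} = 2 + U + 2 U^{2}$ ($M{\left(U \right)} = \left(U^{2} + U U\right) + \left(2 + U\right) = \left(U^{2} + U^{2}\right) + \left(2 + U\right) = 2 U^{2} + \left(2 + U\right) = 2 + U + 2 U^{2}$)
$G{\left(f,p \right)} = 8 + 2 f$ ($G{\left(f,p \right)} = \left(4 + f\right) 2 = 8 + 2 f$)
$\left(-2 + 14\right) G{\left(M{\left(6 \right)},-5 \right)} = \left(-2 + 14\right) \left(8 + 2 \left(2 + 6 + 2 \cdot 6^{2}\right)\right) = 12 \left(8 + 2 \left(2 + 6 + 2 \cdot 36\right)\right) = 12 \left(8 + 2 \left(2 + 6 + 72\right)\right) = 12 \left(8 + 2 \cdot 80\right) = 12 \left(8 + 160\right) = 12 \cdot 168 = 2016$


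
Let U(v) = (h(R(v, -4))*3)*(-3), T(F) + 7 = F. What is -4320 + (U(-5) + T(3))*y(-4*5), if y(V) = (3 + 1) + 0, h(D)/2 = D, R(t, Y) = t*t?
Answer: -6136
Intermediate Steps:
R(t, Y) = t²
T(F) = -7 + F
h(D) = 2*D
U(v) = -18*v² (U(v) = ((2*v²)*3)*(-3) = (6*v²)*(-3) = -18*v²)
y(V) = 4 (y(V) = 4 + 0 = 4)
-4320 + (U(-5) + T(3))*y(-4*5) = -4320 + (-18*(-5)² + (-7 + 3))*4 = -4320 + (-18*25 - 4)*4 = -4320 + (-450 - 4)*4 = -4320 - 454*4 = -4320 - 1816 = -6136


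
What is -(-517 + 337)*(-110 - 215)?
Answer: -58500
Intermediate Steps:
-(-517 + 337)*(-110 - 215) = -(-180)*(-325) = -1*58500 = -58500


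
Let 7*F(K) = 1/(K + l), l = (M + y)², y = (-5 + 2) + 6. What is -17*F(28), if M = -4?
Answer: -17/203 ≈ -0.083744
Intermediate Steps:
y = 3 (y = -3 + 6 = 3)
l = 1 (l = (-4 + 3)² = (-1)² = 1)
F(K) = 1/(7*(1 + K)) (F(K) = 1/(7*(K + 1)) = 1/(7*(1 + K)))
-17*F(28) = -17/(7*(1 + 28)) = -17/(7*29) = -17*1/203 = -17/203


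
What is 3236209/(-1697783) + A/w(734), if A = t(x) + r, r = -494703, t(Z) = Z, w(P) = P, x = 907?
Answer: -420366915837/623086361 ≈ -674.65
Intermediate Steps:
A = -493796 (A = 907 - 494703 = -493796)
3236209/(-1697783) + A/w(734) = 3236209/(-1697783) - 493796/734 = 3236209*(-1/1697783) - 493796*1/734 = -3236209/1697783 - 246898/367 = -420366915837/623086361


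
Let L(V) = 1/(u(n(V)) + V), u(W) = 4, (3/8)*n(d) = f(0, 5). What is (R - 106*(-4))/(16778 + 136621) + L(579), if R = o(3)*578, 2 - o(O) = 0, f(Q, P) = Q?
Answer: 1074539/89431617 ≈ 0.012015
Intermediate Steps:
n(d) = 0 (n(d) = (8/3)*0 = 0)
o(O) = 2 (o(O) = 2 - 1*0 = 2 + 0 = 2)
L(V) = 1/(4 + V)
R = 1156 (R = 2*578 = 1156)
(R - 106*(-4))/(16778 + 136621) + L(579) = (1156 - 106*(-4))/(16778 + 136621) + 1/(4 + 579) = (1156 + 424)/153399 + 1/583 = 1580*(1/153399) + 1/583 = 1580/153399 + 1/583 = 1074539/89431617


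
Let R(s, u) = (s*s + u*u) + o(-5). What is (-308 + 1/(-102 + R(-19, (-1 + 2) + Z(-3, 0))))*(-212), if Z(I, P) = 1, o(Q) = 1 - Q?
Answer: 17564412/269 ≈ 65295.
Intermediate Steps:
R(s, u) = 6 + s² + u² (R(s, u) = (s*s + u*u) + (1 - 1*(-5)) = (s² + u²) + (1 + 5) = (s² + u²) + 6 = 6 + s² + u²)
(-308 + 1/(-102 + R(-19, (-1 + 2) + Z(-3, 0))))*(-212) = (-308 + 1/(-102 + (6 + (-19)² + ((-1 + 2) + 1)²)))*(-212) = (-308 + 1/(-102 + (6 + 361 + (1 + 1)²)))*(-212) = (-308 + 1/(-102 + (6 + 361 + 2²)))*(-212) = (-308 + 1/(-102 + (6 + 361 + 4)))*(-212) = (-308 + 1/(-102 + 371))*(-212) = (-308 + 1/269)*(-212) = -82851/269*(-212) = 17564412/269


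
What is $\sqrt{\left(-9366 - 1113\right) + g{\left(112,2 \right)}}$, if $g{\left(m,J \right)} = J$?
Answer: $i \sqrt{10477} \approx 102.36 i$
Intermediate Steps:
$\sqrt{\left(-9366 - 1113\right) + g{\left(112,2 \right)}} = \sqrt{\left(-9366 - 1113\right) + 2} = \sqrt{-10479 + 2} = \sqrt{-10477} = i \sqrt{10477}$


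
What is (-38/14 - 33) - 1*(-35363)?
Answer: 247291/7 ≈ 35327.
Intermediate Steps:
(-38/14 - 33) - 1*(-35363) = (-38*1/14 - 33) + 35363 = (-19/7 - 33) + 35363 = -250/7 + 35363 = 247291/7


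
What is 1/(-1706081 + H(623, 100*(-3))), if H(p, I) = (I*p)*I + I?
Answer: 1/54363619 ≈ 1.8395e-8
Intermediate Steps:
H(p, I) = I + p*I² (H(p, I) = p*I² + I = I + p*I²)
1/(-1706081 + H(623, 100*(-3))) = 1/(-1706081 + (100*(-3))*(1 + (100*(-3))*623)) = 1/(-1706081 - 300*(1 - 300*623)) = 1/(-1706081 - 300*(1 - 186900)) = 1/(-1706081 - 300*(-186899)) = 1/(-1706081 + 56069700) = 1/54363619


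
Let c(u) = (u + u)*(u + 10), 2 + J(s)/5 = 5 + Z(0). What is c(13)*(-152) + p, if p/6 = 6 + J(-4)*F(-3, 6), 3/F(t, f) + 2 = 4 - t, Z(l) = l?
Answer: -90806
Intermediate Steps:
J(s) = 15 (J(s) = -10 + 5*(5 + 0) = -10 + 5*5 = -10 + 25 = 15)
F(t, f) = 3/(2 - t) (F(t, f) = 3/(-2 + (4 - t)) = 3/(2 - t))
p = 90 (p = 6*(6 + 15*(-3/(-2 - 3))) = 6*(6 + 15*(-3/(-5))) = 6*(6 + 15*(-3*(-⅕))) = 6*(6 + 15*(⅗)) = 6*(6 + 9) = 6*15 = 90)
c(u) = 2*u*(10 + u) (c(u) = (2*u)*(10 + u) = 2*u*(10 + u))
c(13)*(-152) + p = (2*13*(10 + 13))*(-152) + 90 = (2*13*23)*(-152) + 90 = 598*(-152) + 90 = -90896 + 90 = -90806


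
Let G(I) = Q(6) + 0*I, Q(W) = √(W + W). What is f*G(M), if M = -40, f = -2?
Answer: -4*√3 ≈ -6.9282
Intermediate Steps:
Q(W) = √2*√W (Q(W) = √(2*W) = √2*√W)
G(I) = 2*√3 (G(I) = √2*√6 + 0*I = 2*√3 + 0 = 2*√3)
f*G(M) = -4*√3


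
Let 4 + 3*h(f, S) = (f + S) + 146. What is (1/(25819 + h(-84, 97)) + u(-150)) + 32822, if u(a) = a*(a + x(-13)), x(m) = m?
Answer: 4444994467/77612 ≈ 57272.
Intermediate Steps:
h(f, S) = 142/3 + S/3 + f/3 (h(f, S) = -4/3 + ((f + S) + 146)/3 = -4/3 + ((S + f) + 146)/3 = -4/3 + (146 + S + f)/3 = -4/3 + (146/3 + S/3 + f/3) = 142/3 + S/3 + f/3)
u(a) = a*(-13 + a) (u(a) = a*(a - 13) = a*(-13 + a))
(1/(25819 + h(-84, 97)) + u(-150)) + 32822 = (1/(25819 + (142/3 + (1/3)*97 + (1/3)*(-84))) - 150*(-13 - 150)) + 32822 = (1/(25819 + (142/3 + 97/3 - 28)) - 150*(-163)) + 32822 = (1/(25819 + 155/3) + 24450) + 32822 = (1/(77612/3) + 24450) + 32822 = (3/77612 + 24450) + 32822 = 1897613403/77612 + 32822 = 4444994467/77612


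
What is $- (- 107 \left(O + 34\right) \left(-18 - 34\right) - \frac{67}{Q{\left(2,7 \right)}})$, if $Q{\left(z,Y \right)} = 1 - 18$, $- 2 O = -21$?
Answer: $- \frac{4209233}{17} \approx -2.476 \cdot 10^{5}$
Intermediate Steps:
$O = \frac{21}{2}$ ($O = \left(- \frac{1}{2}\right) \left(-21\right) = \frac{21}{2} \approx 10.5$)
$Q{\left(z,Y \right)} = -17$ ($Q{\left(z,Y \right)} = 1 - 18 = -17$)
$- (- 107 \left(O + 34\right) \left(-18 - 34\right) - \frac{67}{Q{\left(2,7 \right)}}) = - (- 107 \left(\frac{21}{2} + 34\right) \left(-18 - 34\right) - \frac{67}{-17}) = - (- 107 \cdot \frac{89}{2} \left(-52\right) - - \frac{67}{17}) = - (\left(-107\right) \left(-2314\right) + \frac{67}{17}) = - (247598 + \frac{67}{17}) = \left(-1\right) \frac{4209233}{17} = - \frac{4209233}{17}$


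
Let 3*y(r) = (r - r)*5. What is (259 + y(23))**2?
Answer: 67081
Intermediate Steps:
y(r) = 0 (y(r) = ((r - r)*5)/3 = (0*5)/3 = (1/3)*0 = 0)
(259 + y(23))**2 = (259 + 0)**2 = 259**2 = 67081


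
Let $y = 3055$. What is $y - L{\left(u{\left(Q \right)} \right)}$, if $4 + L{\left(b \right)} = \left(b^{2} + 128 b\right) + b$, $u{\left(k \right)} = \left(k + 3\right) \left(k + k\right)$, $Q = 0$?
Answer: $3059$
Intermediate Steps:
$u{\left(k \right)} = 2 k \left(3 + k\right)$ ($u{\left(k \right)} = \left(3 + k\right) 2 k = 2 k \left(3 + k\right)$)
$L{\left(b \right)} = -4 + b^{2} + 129 b$ ($L{\left(b \right)} = -4 + \left(\left(b^{2} + 128 b\right) + b\right) = -4 + \left(b^{2} + 129 b\right) = -4 + b^{2} + 129 b$)
$y - L{\left(u{\left(Q \right)} \right)} = 3055 - \left(-4 + \left(2 \cdot 0 \left(3 + 0\right)\right)^{2} + 129 \cdot 2 \cdot 0 \left(3 + 0\right)\right) = 3055 - \left(-4 + \left(2 \cdot 0 \cdot 3\right)^{2} + 129 \cdot 2 \cdot 0 \cdot 3\right) = 3055 - \left(-4 + 0^{2} + 129 \cdot 0\right) = 3055 - \left(-4 + 0 + 0\right) = 3055 - -4 = 3055 + 4 = 3059$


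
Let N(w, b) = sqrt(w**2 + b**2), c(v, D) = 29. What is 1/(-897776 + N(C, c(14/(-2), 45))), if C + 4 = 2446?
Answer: -897776/805995781971 - sqrt(5964205)/805995781971 ≈ -1.1169e-6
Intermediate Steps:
C = 2442 (C = -4 + 2446 = 2442)
N(w, b) = sqrt(b**2 + w**2)
1/(-897776 + N(C, c(14/(-2), 45))) = 1/(-897776 + sqrt(29**2 + 2442**2)) = 1/(-897776 + sqrt(841 + 5963364)) = 1/(-897776 + sqrt(5964205))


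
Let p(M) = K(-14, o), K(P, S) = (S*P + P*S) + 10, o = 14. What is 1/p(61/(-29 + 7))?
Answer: -1/382 ≈ -0.0026178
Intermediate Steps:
K(P, S) = 10 + 2*P*S (K(P, S) = (P*S + P*S) + 10 = 2*P*S + 10 = 10 + 2*P*S)
p(M) = -382 (p(M) = 10 + 2*(-14)*14 = 10 - 392 = -382)
1/p(61/(-29 + 7)) = 1/(-382) = -1/382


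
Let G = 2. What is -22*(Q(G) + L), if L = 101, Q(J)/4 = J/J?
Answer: -2310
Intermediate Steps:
Q(J) = 4 (Q(J) = 4*(J/J) = 4*1 = 4)
-22*(Q(G) + L) = -22*(4 + 101) = -22*105 = -2310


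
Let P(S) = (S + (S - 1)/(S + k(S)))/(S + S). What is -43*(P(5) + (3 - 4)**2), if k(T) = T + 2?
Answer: -989/15 ≈ -65.933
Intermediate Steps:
k(T) = 2 + T
P(S) = (S + (-1 + S)/(2 + 2*S))/(2*S) (P(S) = (S + (S - 1)/(S + (2 + S)))/(S + S) = (S + (-1 + S)/(2 + 2*S))/((2*S)) = (S + (-1 + S)/(2 + 2*S))*(1/(2*S)) = (S + (-1 + S)/(2 + 2*S))/(2*S))
-43*(P(5) + (3 - 4)**2) = -43*((1/4)*(-1 + 2*5**2 + 3*5)/(5*(1 + 5)) + (3 - 4)**2) = -43*((1/4)*(1/5)*(-1 + 2*25 + 15)/6 + (-1)**2) = -43*((1/4)*(1/5)*(1/6)*(-1 + 50 + 15) + 1) = -43*((1/4)*(1/5)*(1/6)*64 + 1) = -43*(8/15 + 1) = -43*23/15 = -989/15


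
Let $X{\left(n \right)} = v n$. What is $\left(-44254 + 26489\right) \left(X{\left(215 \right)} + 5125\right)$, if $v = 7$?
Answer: $-117781950$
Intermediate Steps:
$X{\left(n \right)} = 7 n$
$\left(-44254 + 26489\right) \left(X{\left(215 \right)} + 5125\right) = \left(-44254 + 26489\right) \left(7 \cdot 215 + 5125\right) = - 17765 \left(1505 + 5125\right) = \left(-17765\right) 6630 = -117781950$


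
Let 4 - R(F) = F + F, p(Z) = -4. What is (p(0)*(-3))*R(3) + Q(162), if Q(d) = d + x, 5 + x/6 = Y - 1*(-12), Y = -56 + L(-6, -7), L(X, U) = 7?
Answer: -114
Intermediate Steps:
Y = -49 (Y = -56 + 7 = -49)
x = -252 (x = -30 + 6*(-49 - 1*(-12)) = -30 + 6*(-49 + 12) = -30 + 6*(-37) = -30 - 222 = -252)
R(F) = 4 - 2*F (R(F) = 4 - (F + F) = 4 - 2*F)
Q(d) = -252 + d (Q(d) = d - 252 = -252 + d)
(p(0)*(-3))*R(3) + Q(162) = (-4*(-3))*(4 - 2*3) + (-252 + 162) = 12*(4 - 6) - 90 = 12*(-2) - 90 = -24 - 90 = -114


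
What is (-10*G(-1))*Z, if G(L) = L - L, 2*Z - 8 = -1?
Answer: 0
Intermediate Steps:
Z = 7/2 (Z = 4 + (½)*(-1) = 4 - ½ = 7/2 ≈ 3.5000)
G(L) = 0
(-10*G(-1))*Z = -10*0*(7/2) = 0*(7/2) = 0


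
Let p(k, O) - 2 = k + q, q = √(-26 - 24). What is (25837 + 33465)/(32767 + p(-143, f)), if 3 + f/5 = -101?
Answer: 967393526/532227963 - 148255*I*√2/532227963 ≈ 1.8176 - 0.00039394*I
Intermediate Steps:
q = 5*I*√2 (q = √(-50) = 5*I*√2 ≈ 7.0711*I)
f = -520 (f = -15 + 5*(-101) = -15 - 505 = -520)
p(k, O) = 2 + k + 5*I*√2 (p(k, O) = 2 + (k + 5*I*√2) = 2 + k + 5*I*√2)
(25837 + 33465)/(32767 + p(-143, f)) = (25837 + 33465)/(32767 + (2 - 143 + 5*I*√2)) = 59302/(32767 + (-141 + 5*I*√2)) = 59302/(32626 + 5*I*√2)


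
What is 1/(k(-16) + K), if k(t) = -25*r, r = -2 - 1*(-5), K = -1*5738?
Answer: -1/5813 ≈ -0.00017203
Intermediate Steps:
K = -5738
r = 3 (r = -2 + 5 = 3)
k(t) = -75 (k(t) = -25*3 = -75)
1/(k(-16) + K) = 1/(-75 - 5738) = 1/(-5813) = -1/5813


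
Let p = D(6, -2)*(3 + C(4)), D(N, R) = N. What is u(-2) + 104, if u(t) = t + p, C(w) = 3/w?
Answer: 249/2 ≈ 124.50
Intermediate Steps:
p = 45/2 (p = 6*(3 + 3/4) = 6*(3 + 3*(¼)) = 6*(3 + ¾) = 6*(15/4) = 45/2 ≈ 22.500)
u(t) = 45/2 + t (u(t) = t + 45/2 = 45/2 + t)
u(-2) + 104 = (45/2 - 2) + 104 = 41/2 + 104 = 249/2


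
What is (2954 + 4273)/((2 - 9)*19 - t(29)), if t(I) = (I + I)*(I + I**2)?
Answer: -7227/50593 ≈ -0.14285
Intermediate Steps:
t(I) = 2*I*(I + I**2) (t(I) = (2*I)*(I + I**2) = 2*I*(I + I**2))
(2954 + 4273)/((2 - 9)*19 - t(29)) = (2954 + 4273)/((2 - 9)*19 - 2*29**2*(1 + 29)) = 7227/(-7*19 - 2*841*30) = 7227/(-133 - 1*50460) = 7227/(-133 - 50460) = 7227/(-50593) = 7227*(-1/50593) = -7227/50593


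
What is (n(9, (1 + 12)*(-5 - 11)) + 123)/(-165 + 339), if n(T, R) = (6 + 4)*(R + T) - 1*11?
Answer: -313/29 ≈ -10.793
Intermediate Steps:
n(T, R) = -11 + 10*R + 10*T (n(T, R) = 10*(R + T) - 11 = (10*R + 10*T) - 11 = -11 + 10*R + 10*T)
(n(9, (1 + 12)*(-5 - 11)) + 123)/(-165 + 339) = ((-11 + 10*((1 + 12)*(-5 - 11)) + 10*9) + 123)/(-165 + 339) = ((-11 + 10*(13*(-16)) + 90) + 123)/174 = ((-11 + 10*(-208) + 90) + 123)*(1/174) = ((-11 - 2080 + 90) + 123)*(1/174) = (-2001 + 123)*(1/174) = -1878*1/174 = -313/29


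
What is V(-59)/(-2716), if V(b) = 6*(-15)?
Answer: 45/1358 ≈ 0.033137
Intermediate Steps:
V(b) = -90
V(-59)/(-2716) = -90/(-2716) = -90*(-1/2716) = 45/1358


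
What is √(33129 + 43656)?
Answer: √76785 ≈ 277.10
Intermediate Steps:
√(33129 + 43656) = √76785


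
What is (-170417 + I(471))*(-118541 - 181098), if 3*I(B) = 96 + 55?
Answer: 153145492900/3 ≈ 5.1048e+10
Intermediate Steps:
I(B) = 151/3 (I(B) = (96 + 55)/3 = (⅓)*151 = 151/3)
(-170417 + I(471))*(-118541 - 181098) = (-170417 + 151/3)*(-118541 - 181098) = -511100/3*(-299639) = 153145492900/3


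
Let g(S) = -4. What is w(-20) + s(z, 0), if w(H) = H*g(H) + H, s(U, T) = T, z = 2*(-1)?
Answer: 60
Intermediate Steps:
z = -2
w(H) = -3*H (w(H) = H*(-4) + H = -4*H + H = -3*H)
w(-20) + s(z, 0) = -3*(-20) + 0 = 60 + 0 = 60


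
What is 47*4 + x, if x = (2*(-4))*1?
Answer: 180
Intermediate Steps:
x = -8 (x = -8*1 = -8)
47*4 + x = 47*4 - 8 = 188 - 8 = 180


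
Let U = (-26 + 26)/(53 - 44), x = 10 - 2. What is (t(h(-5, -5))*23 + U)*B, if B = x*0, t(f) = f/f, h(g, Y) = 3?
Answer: 0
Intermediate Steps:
x = 8
U = 0 (U = 0/9 = 0*(1/9) = 0)
t(f) = 1
B = 0 (B = 8*0 = 0)
(t(h(-5, -5))*23 + U)*B = (1*23 + 0)*0 = (23 + 0)*0 = 23*0 = 0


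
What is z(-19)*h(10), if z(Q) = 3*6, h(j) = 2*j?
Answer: 360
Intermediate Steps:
z(Q) = 18
z(-19)*h(10) = 18*(2*10) = 18*20 = 360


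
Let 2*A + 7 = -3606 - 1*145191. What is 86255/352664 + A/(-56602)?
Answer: 1196965863/767749528 ≈ 1.5591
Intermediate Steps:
A = -74402 (A = -7/2 + (-3606 - 1*145191)/2 = -7/2 + (-3606 - 145191)/2 = -7/2 + (1/2)*(-148797) = -7/2 - 148797/2 = -74402)
86255/352664 + A/(-56602) = 86255/352664 - 74402/(-56602) = 86255*(1/352664) - 74402*(-1/56602) = 6635/27128 + 37201/28301 = 1196965863/767749528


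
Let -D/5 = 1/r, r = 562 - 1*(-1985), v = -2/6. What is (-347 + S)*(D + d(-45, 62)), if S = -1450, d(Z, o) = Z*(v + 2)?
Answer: 114426970/849 ≈ 1.3478e+5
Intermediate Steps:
v = -1/3 (v = -2*1/6 = -1/3 ≈ -0.33333)
d(Z, o) = 5*Z/3 (d(Z, o) = Z*(-1/3 + 2) = Z*(5/3) = 5*Z/3)
r = 2547 (r = 562 + 1985 = 2547)
D = -5/2547 ≈ -0.0019631
(-347 + S)*(D + d(-45, 62)) = (-347 - 1450)*(-5/2547 + (5/3)*(-45)) = -1797*(-5/2547 - 75) = -1797*(-191030/2547) = 114426970/849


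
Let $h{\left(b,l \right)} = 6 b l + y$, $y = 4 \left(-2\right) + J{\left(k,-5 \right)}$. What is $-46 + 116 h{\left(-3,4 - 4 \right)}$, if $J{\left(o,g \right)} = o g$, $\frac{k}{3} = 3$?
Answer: $-6194$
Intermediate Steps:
$k = 9$ ($k = 3 \cdot 3 = 9$)
$J{\left(o,g \right)} = g o$
$y = -53$ ($y = 4 \left(-2\right) - 45 = -8 - 45 = -53$)
$h{\left(b,l \right)} = -53 + 6 b l$ ($h{\left(b,l \right)} = 6 b l - 53 = -53 + 6 b l$)
$-46 + 116 h{\left(-3,4 - 4 \right)} = -46 + 116 \left(-53 + 6 \left(-3\right) \left(4 - 4\right)\right) = -46 + 116 \left(-53 + 6 \left(-3\right) 0\right) = -46 + 116 \left(-53 + 0\right) = -46 + 116 \left(-53\right) = -46 - 6148 = -6194$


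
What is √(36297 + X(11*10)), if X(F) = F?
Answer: 7*√743 ≈ 190.81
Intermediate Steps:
√(36297 + X(11*10)) = √(36297 + 11*10) = √(36297 + 110) = √36407 = 7*√743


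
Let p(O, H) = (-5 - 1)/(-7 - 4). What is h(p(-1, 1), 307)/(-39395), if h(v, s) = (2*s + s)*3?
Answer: -2763/39395 ≈ -0.070136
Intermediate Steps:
p(O, H) = 6/11 (p(O, H) = -6/(-11) = -6*(-1/11) = 6/11)
h(v, s) = 9*s (h(v, s) = (3*s)*3 = 9*s)
h(p(-1, 1), 307)/(-39395) = (9*307)/(-39395) = 2763*(-1/39395) = -2763/39395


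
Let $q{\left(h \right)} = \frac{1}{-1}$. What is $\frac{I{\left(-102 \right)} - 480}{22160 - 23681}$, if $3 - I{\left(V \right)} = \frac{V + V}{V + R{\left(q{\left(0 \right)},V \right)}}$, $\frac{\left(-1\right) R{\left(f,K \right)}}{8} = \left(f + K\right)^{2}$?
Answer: $\frac{6755467}{21540909} \approx 0.31361$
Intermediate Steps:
$q{\left(h \right)} = -1$
$R{\left(f,K \right)} = - 8 \left(K + f\right)^{2}$ ($R{\left(f,K \right)} = - 8 \left(f + K\right)^{2} = - 8 \left(K + f\right)^{2}$)
$I{\left(V \right)} = 3 - \frac{2 V}{V - 8 \left(-1 + V\right)^{2}}$ ($I{\left(V \right)} = 3 - \frac{V + V}{V - 8 \left(V - 1\right)^{2}} = 3 - \frac{2 V}{V - 8 \left(-1 + V\right)^{2}}$)
$\frac{I{\left(-102 \right)} - 480}{22160 - 23681} = \frac{\frac{-102 - 24 \left(-1 - 102\right)^{2}}{-102 - 8 \left(-1 - 102\right)^{2}} - 480}{22160 - 23681} = \frac{\frac{-102 - 24 \left(-103\right)^{2}}{-102 - 8 \left(-103\right)^{2}} - 480}{-1521} = \left(\frac{-102 - 254616}{-102 - 84872} - 480\right) \left(- \frac{1}{1521}\right) = \left(\frac{1}{-84974} \left(-254718\right) - 480\right) \left(- \frac{1}{1521}\right) = \left(\left(- \frac{1}{84974}\right) \left(-254718\right) - 480\right) \left(- \frac{1}{1521}\right) = \left(\frac{127359}{42487} - 480\right) \left(- \frac{1}{1521}\right) = \left(- \frac{20266401}{42487}\right) \left(- \frac{1}{1521}\right) = \frac{6755467}{21540909}$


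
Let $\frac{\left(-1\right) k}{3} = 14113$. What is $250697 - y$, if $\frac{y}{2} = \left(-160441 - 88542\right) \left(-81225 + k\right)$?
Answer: $-61530420127$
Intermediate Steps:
$k = -42339$ ($k = \left(-3\right) 14113 = -42339$)
$y = 61530670824$ ($y = 2 \left(-160441 - 88542\right) \left(-81225 - 42339\right) = 2 \left(\left(-248983\right) \left(-123564\right)\right) = 2 \cdot 30765335412 = 61530670824$)
$250697 - y = 250697 - 61530670824 = -61530420127$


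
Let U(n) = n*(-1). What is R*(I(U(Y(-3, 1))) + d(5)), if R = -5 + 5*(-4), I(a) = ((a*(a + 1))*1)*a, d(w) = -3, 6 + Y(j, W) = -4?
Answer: -27425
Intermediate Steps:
Y(j, W) = -10 (Y(j, W) = -6 - 4 = -10)
U(n) = -n
I(a) = a**2*(1 + a) (I(a) = ((a*(1 + a))*1)*a = (a*(1 + a))*a = a**2*(1 + a))
R = -25 (R = -5 - 20 = -25)
R*(I(U(Y(-3, 1))) + d(5)) = -25*((-1*(-10))**2*(1 - 1*(-10)) - 3) = -25*(10**2*(1 + 10) - 3) = -25*(100*11 - 3) = -25*(1100 - 3) = -25*1097 = -27425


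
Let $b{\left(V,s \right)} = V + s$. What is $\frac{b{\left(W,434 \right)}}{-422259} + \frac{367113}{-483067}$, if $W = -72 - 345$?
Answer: $- \frac{155024980406}{203979388353} \approx -0.76$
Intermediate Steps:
$W = -417$
$\frac{b{\left(W,434 \right)}}{-422259} + \frac{367113}{-483067} = \frac{-417 + 434}{-422259} + \frac{367113}{-483067} = 17 \left(- \frac{1}{422259}\right) + 367113 \left(- \frac{1}{483067}\right) = - \frac{17}{422259} - \frac{367113}{483067} = - \frac{155024980406}{203979388353}$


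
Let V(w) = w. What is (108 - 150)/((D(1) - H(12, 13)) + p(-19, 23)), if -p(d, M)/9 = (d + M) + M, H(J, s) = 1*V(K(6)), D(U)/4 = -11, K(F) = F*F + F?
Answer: 6/47 ≈ 0.12766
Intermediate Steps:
K(F) = F + F**2 (K(F) = F**2 + F = F + F**2)
D(U) = -44 (D(U) = 4*(-11) = -44)
H(J, s) = 42 (H(J, s) = 1*(6*(1 + 6)) = 1*(6*7) = 1*42 = 42)
p(d, M) = -18*M - 9*d (p(d, M) = -9*((d + M) + M) = -9*((M + d) + M) = -9*(d + 2*M) = -18*M - 9*d)
(108 - 150)/((D(1) - H(12, 13)) + p(-19, 23)) = (108 - 150)/((-44 - 1*42) + (-18*23 - 9*(-19))) = -42/((-44 - 42) + (-414 + 171)) = -42/(-86 - 243) = -42/(-329) = -42*(-1/329) = 6/47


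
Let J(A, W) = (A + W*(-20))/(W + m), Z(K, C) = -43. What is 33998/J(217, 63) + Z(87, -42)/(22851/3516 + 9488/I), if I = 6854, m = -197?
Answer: 144069954116608/33024954361 ≈ 4362.5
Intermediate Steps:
J(A, W) = (A - 20*W)/(-197 + W) (J(A, W) = (A + W*(-20))/(W - 197) = (A - 20*W)/(-197 + W))
33998/J(217, 63) + Z(87, -42)/(22851/3516 + 9488/I) = 33998/(((217 - 20*63)/(-197 + 63))) - 43/(22851/3516 + 9488/6854) = 33998/(((217 - 1260)/(-134))) - 43/(22851*(1/3516) + 9488*(1/6854)) = 33998/((-1/134*(-1043))) - 43/(7617/1172 + 4744/3427) = 33998/(1043/134) - 43/31663427/4016444 = 33998*(134/1043) - 43*4016444/31663427 = 4555732/1043 - 172707092/31663427 = 144069954116608/33024954361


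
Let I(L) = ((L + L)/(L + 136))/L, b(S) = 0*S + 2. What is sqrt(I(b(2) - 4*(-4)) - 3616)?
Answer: I*sqrt(21439187)/77 ≈ 60.133*I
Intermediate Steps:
b(S) = 2 (b(S) = 0 + 2 = 2)
I(L) = 2/(136 + L) (I(L) = ((2*L)/(136 + L))/L = (2*L/(136 + L))/L = 2/(136 + L))
sqrt(I(b(2) - 4*(-4)) - 3616) = sqrt(2/(136 + (2 - 4*(-4))) - 3616) = sqrt(2/(136 + (2 + 16)) - 3616) = sqrt(2/(136 + 18) - 3616) = sqrt(2/154 - 3616) = sqrt(2*(1/154) - 3616) = sqrt(1/77 - 3616) = sqrt(-278431/77) = I*sqrt(21439187)/77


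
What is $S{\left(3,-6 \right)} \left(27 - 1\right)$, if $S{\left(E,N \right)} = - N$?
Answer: $156$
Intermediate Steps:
$S{\left(3,-6 \right)} \left(27 - 1\right) = \left(-1\right) \left(-6\right) \left(27 - 1\right) = 6 \cdot 26 = 156$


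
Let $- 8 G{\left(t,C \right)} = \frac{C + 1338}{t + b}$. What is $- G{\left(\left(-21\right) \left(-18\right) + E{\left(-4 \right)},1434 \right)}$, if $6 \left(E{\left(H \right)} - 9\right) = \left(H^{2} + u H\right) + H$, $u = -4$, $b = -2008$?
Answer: $- \frac{2079}{9698} \approx -0.21437$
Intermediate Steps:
$E{\left(H \right)} = 9 - \frac{H}{2} + \frac{H^{2}}{6}$ ($E{\left(H \right)} = 9 + \frac{\left(H^{2} - 4 H\right) + H}{6} = 9 + \frac{H^{2} - 3 H}{6} = 9 + \left(- \frac{H}{2} + \frac{H^{2}}{6}\right) = 9 - \frac{H}{2} + \frac{H^{2}}{6}$)
$G{\left(t,C \right)} = - \frac{1338 + C}{8 \left(-2008 + t\right)}$ ($G{\left(t,C \right)} = - \frac{\left(C + 1338\right) \frac{1}{t - 2008}}{8} = - \frac{\left(1338 + C\right) \frac{1}{-2008 + t}}{8} = - \frac{\frac{1}{-2008 + t} \left(1338 + C\right)}{8} = - \frac{1338 + C}{8 \left(-2008 + t\right)}$)
$- G{\left(\left(-21\right) \left(-18\right) + E{\left(-4 \right)},1434 \right)} = - \frac{-1338 - 1434}{8 \left(-2008 + \left(\left(-21\right) \left(-18\right) + \left(9 - -2 + \frac{\left(-4\right)^{2}}{6}\right)\right)\right)} = - \frac{-1338 - 1434}{8 \left(-2008 + \left(378 + \left(9 + 2 + \frac{1}{6} \cdot 16\right)\right)\right)} = - \frac{-2772}{8 \left(-2008 + \left(378 + \left(9 + 2 + \frac{8}{3}\right)\right)\right)} = - \frac{-2772}{8 \left(-2008 + \left(378 + \frac{41}{3}\right)\right)} = - \frac{-2772}{8 \left(-2008 + \frac{1175}{3}\right)} = - \frac{-2772}{8 \left(- \frac{4849}{3}\right)} = - \frac{\left(-3\right) \left(-2772\right)}{8 \cdot 4849} = \left(-1\right) \frac{2079}{9698} = - \frac{2079}{9698}$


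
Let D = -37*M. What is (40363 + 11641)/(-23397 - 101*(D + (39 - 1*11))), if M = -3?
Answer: -13001/9359 ≈ -1.3891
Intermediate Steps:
D = 111 (D = -37*(-3) = 111)
(40363 + 11641)/(-23397 - 101*(D + (39 - 1*11))) = (40363 + 11641)/(-23397 - 101*(111 + (39 - 1*11))) = 52004/(-23397 - 101*(111 + (39 - 11))) = 52004/(-23397 - 101*(111 + 28)) = 52004/(-23397 - 101*139) = 52004/(-23397 - 14039) = 52004/(-37436) = 52004*(-1/37436) = -13001/9359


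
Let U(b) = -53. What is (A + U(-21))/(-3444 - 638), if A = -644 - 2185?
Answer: 1441/2041 ≈ 0.70603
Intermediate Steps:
A = -2829
(A + U(-21))/(-3444 - 638) = (-2829 - 53)/(-3444 - 638) = -2882/(-4082) = -2882*(-1/4082) = 1441/2041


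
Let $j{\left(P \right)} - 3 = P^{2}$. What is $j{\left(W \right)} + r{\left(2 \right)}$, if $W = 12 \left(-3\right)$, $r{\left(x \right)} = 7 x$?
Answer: $1313$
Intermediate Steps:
$W = -36$
$j{\left(P \right)} = 3 + P^{2}$
$j{\left(W \right)} + r{\left(2 \right)} = \left(3 + \left(-36\right)^{2}\right) + 7 \cdot 2 = \left(3 + 1296\right) + 14 = 1299 + 14 = 1313$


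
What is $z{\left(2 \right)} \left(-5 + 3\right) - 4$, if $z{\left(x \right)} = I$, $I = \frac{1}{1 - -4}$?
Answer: $- \frac{22}{5} \approx -4.4$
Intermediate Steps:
$I = \frac{1}{5}$ ($I = \frac{1}{1 + 4} = \frac{1}{5} \approx 0.2$)
$z{\left(x \right)} = \frac{1}{5}$
$z{\left(2 \right)} \left(-5 + 3\right) - 4 = \frac{-5 + 3}{5} - 4 = \frac{1}{5} \left(-2\right) - 4 = - \frac{2}{5} - 4 = - \frac{22}{5}$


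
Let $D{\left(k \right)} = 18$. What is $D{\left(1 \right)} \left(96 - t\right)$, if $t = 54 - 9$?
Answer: $918$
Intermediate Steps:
$t = 45$ ($t = 54 - 9 = 45$)
$D{\left(1 \right)} \left(96 - t\right) = 18 \left(96 - 45\right) = 18 \cdot 51 = 918$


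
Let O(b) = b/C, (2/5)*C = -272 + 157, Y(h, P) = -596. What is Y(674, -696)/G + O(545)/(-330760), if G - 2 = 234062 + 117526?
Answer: -1129682189/668678473300 ≈ -0.0016894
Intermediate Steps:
G = 351590 (G = 2 + (234062 + 117526) = 2 + 351588 = 351590)
C = -575/2 (C = 5*(-272 + 157)/2 = (5/2)*(-115) = -575/2 ≈ -287.50)
O(b) = -2*b/575 (O(b) = b/(-575/2) = b*(-2/575) = -2*b/575)
Y(674, -696)/G + O(545)/(-330760) = -596/351590 - 2/575*545/(-330760) = -596*1/351590 - 218/115*(-1/330760) = -298/175795 + 109/19018700 = -1129682189/668678473300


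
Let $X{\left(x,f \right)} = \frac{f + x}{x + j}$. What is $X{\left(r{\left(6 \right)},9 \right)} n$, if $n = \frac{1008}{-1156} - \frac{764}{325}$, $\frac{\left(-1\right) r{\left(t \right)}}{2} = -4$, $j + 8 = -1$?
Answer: $\frac{302696}{5525} \approx 54.787$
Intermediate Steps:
$j = -9$ ($j = -8 - 1 = -9$)
$r{\left(t \right)} = 8$ ($r{\left(t \right)} = \left(-2\right) \left(-4\right) = 8$)
$X{\left(x,f \right)} = \frac{f + x}{-9 + x}$ ($X{\left(x,f \right)} = \frac{f + x}{x - 9} = \frac{f + x}{-9 + x}$)
$n = - \frac{302696}{93925}$ ($n = 1008 \left(- \frac{1}{1156}\right) - \frac{764}{325} = - \frac{252}{289} - \frac{764}{325} = - \frac{302696}{93925} \approx -3.2227$)
$X{\left(r{\left(6 \right)},9 \right)} n = \frac{9 + 8}{-9 + 8} \left(- \frac{302696}{93925}\right) = \frac{1}{-1} \cdot 17 \left(- \frac{302696}{93925}\right) = \left(-1\right) 17 \left(- \frac{302696}{93925}\right) = \left(-17\right) \left(- \frac{302696}{93925}\right) = \frac{302696}{5525}$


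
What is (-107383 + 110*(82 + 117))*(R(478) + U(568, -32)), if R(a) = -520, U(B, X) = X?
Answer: 47192136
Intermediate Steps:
(-107383 + 110*(82 + 117))*(R(478) + U(568, -32)) = (-107383 + 110*(82 + 117))*(-520 - 32) = (-107383 + 110*199)*(-552) = (-107383 + 21890)*(-552) = -85493*(-552) = 47192136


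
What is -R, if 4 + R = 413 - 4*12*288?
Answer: 13415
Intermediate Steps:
R = -13415 (R = -4 + (413 - 4*12*288) = -4 + (413 - 48*288) = -4 + (413 - 13824) = -4 - 13411 = -13415)
-R = -1*(-13415) = 13415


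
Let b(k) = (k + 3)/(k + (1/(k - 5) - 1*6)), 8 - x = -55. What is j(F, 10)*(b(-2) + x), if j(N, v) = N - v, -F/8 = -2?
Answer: 7168/19 ≈ 377.26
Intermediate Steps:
F = 16 (F = -8*(-2) = 16)
x = 63 (x = 8 - 1*(-55) = 8 + 55 = 63)
b(k) = (3 + k)/(-6 + k + 1/(-5 + k)) (b(k) = (3 + k)/(k + (1/(-5 + k) - 6)) = (3 + k)/(k + (-6 + 1/(-5 + k))) = (3 + k)/(-6 + k + 1/(-5 + k)))
j(F, 10)*(b(-2) + x) = (16 - 1*10)*((-15 + (-2)² - 2*(-2))/(31 + (-2)² - 11*(-2)) + 63) = (16 - 10)*((-15 + 4 + 4)/(31 + 4 + 22) + 63) = 6*(-7/57 + 63) = 6*(3584/57) = 7168/19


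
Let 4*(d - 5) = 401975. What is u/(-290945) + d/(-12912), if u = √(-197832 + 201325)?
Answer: -401995/51648 - √3493/290945 ≈ -7.7836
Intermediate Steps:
d = 401995/4 (d = 5 + (¼)*401975 = 5 + 401975/4 = 401995/4 ≈ 1.0050e+5)
u = √3493 ≈ 59.102
u/(-290945) + d/(-12912) = √3493/(-290945) + (401995/4)/(-12912) = √3493*(-1/290945) + (401995/4)*(-1/12912) = -√3493/290945 - 401995/51648 = -401995/51648 - √3493/290945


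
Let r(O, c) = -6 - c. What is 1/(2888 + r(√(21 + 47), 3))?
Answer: 1/2879 ≈ 0.00034734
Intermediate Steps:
1/(2888 + r(√(21 + 47), 3)) = 1/(2888 + (-6 - 1*3)) = 1/(2888 + (-6 - 3)) = 1/(2888 - 9) = 1/2879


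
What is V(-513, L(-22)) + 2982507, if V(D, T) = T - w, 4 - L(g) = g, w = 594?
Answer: 2981939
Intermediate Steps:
L(g) = 4 - g
V(D, T) = -594 + T (V(D, T) = T - 1*594 = T - 594 = -594 + T)
V(-513, L(-22)) + 2982507 = (-594 + (4 - 1*(-22))) + 2982507 = (-594 + (4 + 22)) + 2982507 = (-594 + 26) + 2982507 = -568 + 2982507 = 2981939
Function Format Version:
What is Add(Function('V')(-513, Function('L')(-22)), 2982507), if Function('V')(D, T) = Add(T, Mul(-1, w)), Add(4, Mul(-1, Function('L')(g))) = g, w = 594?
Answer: 2981939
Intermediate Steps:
Function('L')(g) = Add(4, Mul(-1, g))
Function('V')(D, T) = Add(-594, T) (Function('V')(D, T) = Add(T, Mul(-1, 594)) = Add(T, -594) = Add(-594, T))
Add(Function('V')(-513, Function('L')(-22)), 2982507) = Add(Add(-594, Add(4, Mul(-1, -22))), 2982507) = Add(Add(-594, Add(4, 22)), 2982507) = Add(Add(-594, 26), 2982507) = Add(-568, 2982507) = 2981939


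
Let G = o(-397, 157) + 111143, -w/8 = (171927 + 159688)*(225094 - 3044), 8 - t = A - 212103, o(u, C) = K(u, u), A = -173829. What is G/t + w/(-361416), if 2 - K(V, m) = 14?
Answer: 28418739663420187/17435611380 ≈ 1.6299e+6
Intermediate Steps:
K(V, m) = -12 (K(V, m) = 2 - 1*14 = 2 - 14 = -12)
o(u, C) = -12
t = 385940 (t = 8 - (-173829 - 212103) = 8 - 1*(-385932) = 8 + 385932 = 385940)
w = -589080886000 (w = -8*(171927 + 159688)*(225094 - 3044) = -2652920*222050 = -8*73635110750 = -589080886000)
G = 111131 (G = -12 + 111143 = 111131)
G/t + w/(-361416) = 111131/385940 - 589080886000/(-361416) = 111131*(1/385940) - 589080886000*(-1/361416) = 111131/385940 + 73635110750/45177 = 28418739663420187/17435611380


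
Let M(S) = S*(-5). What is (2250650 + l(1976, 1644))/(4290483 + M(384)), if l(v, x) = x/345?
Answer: 258825298/493184745 ≈ 0.52480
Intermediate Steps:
l(v, x) = x/345 (l(v, x) = x*(1/345) = x/345)
M(S) = -5*S
(2250650 + l(1976, 1644))/(4290483 + M(384)) = (2250650 + (1/345)*1644)/(4290483 - 5*384) = (2250650 + 548/115)/(4290483 - 1920) = (258825298/115)/4288563 = (258825298/115)*(1/4288563) = 258825298/493184745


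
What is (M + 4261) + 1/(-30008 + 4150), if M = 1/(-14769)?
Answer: 1627262232695/381896802 ≈ 4261.0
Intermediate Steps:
M = -1/14769 ≈ -6.7709e-5
(M + 4261) + 1/(-30008 + 4150) = (-1/14769 + 4261) + 1/(-30008 + 4150) = 62930708/14769 + 1/(-25858) = 62930708/14769 - 1/25858 = 1627262232695/381896802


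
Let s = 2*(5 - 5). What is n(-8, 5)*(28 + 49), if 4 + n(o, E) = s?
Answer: -308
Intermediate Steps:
s = 0 (s = 2*0 = 0)
n(o, E) = -4 (n(o, E) = -4 + 0 = -4)
n(-8, 5)*(28 + 49) = -4*(28 + 49) = -4*77 = -308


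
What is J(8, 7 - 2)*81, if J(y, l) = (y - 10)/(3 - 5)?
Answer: 81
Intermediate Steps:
J(y, l) = 5 - y/2 (J(y, l) = (-10 + y)/(-2) = (-10 + y)*(-1/2) = 5 - y/2)
J(8, 7 - 2)*81 = (5 - 1/2*8)*81 = (5 - 4)*81 = 1*81 = 81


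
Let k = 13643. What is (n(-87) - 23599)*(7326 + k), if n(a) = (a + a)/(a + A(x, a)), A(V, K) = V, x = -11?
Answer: -24245699816/49 ≈ -4.9481e+8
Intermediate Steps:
n(a) = 2*a/(-11 + a) (n(a) = (a + a)/(a - 11) = (2*a)/(-11 + a) = 2*a/(-11 + a))
(n(-87) - 23599)*(7326 + k) = (2*(-87)/(-11 - 87) - 23599)*(7326 + 13643) = (2*(-87)/(-98) - 23599)*20969 = (2*(-87)*(-1/98) - 23599)*20969 = (87/49 - 23599)*20969 = -1156264/49*20969 = -24245699816/49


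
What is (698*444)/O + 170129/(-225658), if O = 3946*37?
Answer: 609391187/445223234 ≈ 1.3687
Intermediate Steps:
O = 146002
(698*444)/O + 170129/(-225658) = (698*444)/146002 + 170129/(-225658) = 309912*(1/146002) + 170129*(-1/225658) = 4188/1973 - 170129/225658 = 609391187/445223234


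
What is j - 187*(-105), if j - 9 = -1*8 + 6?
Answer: 19642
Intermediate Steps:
j = 7 (j = 9 + (-1*8 + 6) = 9 + (-8 + 6) = 9 - 2 = 7)
j - 187*(-105) = 7 - 187*(-105) = 7 + 19635 = 19642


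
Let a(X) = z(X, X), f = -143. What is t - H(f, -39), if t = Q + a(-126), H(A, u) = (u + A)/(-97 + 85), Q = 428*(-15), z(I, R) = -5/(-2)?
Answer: -19298/3 ≈ -6432.7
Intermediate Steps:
z(I, R) = 5/2 (z(I, R) = -5*(-½) = 5/2)
a(X) = 5/2
Q = -6420
H(A, u) = -A/12 - u/12 (H(A, u) = (A + u)/(-12) = (A + u)*(-1/12) = -A/12 - u/12)
t = -12835/2 (t = -6420 + 5/2 = -12835/2 ≈ -6417.5)
t - H(f, -39) = -12835/2 - (-1/12*(-143) - 1/12*(-39)) = -12835/2 - (143/12 + 13/4) = -12835/2 - 1*91/6 = -12835/2 - 91/6 = -19298/3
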